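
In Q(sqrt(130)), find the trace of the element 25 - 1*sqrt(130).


Tr(a + b*sqrt(d)) = (a + b*sqrt(d)) + (a - b*sqrt(d)) = 2a
= 2 * (25)
= 50

50


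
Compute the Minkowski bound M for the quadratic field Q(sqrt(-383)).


d = -383, d mod 4 = 1, so disc(K) = d = -383; |disc(K)| = 383
Imaginary quadratic field, so n = 2, s = r2 = 1, r1 = 0
M = (n!/n^n) * (4/pi)^s * sqrt(|disc(K)|) = (2!/2^2) * (4/pi)^1 * sqrt(383)
= 0.5 * 1.273240 * 19.570386
= 12.4589

12.4589


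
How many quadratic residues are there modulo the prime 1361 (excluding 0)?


For prime p, the number of non-zero quadratic residues is (p-1)/2.
= (1361-1)/2
= 680

680


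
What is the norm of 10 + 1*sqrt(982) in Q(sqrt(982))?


N(a + b*sqrt(d)) = a^2 - d*b^2
= (10)^2 - (982)*(1)^2
= 100 - 982
= -882

-882


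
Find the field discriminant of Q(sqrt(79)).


For K = Q(sqrt(d)) with d squarefree: disc(K) = d if d = 1 mod 4, and disc(K) = 4d if d = 2 or 3 mod 4.
Here d = 79, and d mod 4 = 3.
d = 3 mod 4, not 1 (O_K = Z[sqrt(d)]), so disc(K) = 4d = 4 * (79) = 316

316


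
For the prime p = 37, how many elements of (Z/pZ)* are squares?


For prime p, the number of non-zero quadratic residues is (p-1)/2.
= (37-1)/2
= 18

18


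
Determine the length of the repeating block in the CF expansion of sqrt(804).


Run the CF algorithm for sqrt(804).
a_0 = floor(sqrt(804)) = 28; set m_0=0, q_0=1.
Recurrence: m' = q*a - m,  q' = (d - m'^2)/q,  a' = floor((a_0 + m')/q').
  step 1: m=28, q=20, a=2
  step 2: m=12, q=33, a=1
  step 3: m=21, q=11, a=4
  step 4: m=23, q=25, a=2
  step 5: m=27, q=3, a=18
  step 6: m=27, q=25, a=2
  step 7: m=23, q=11, a=4
  step 8: m=21, q=33, a=1
  step 9: m=12, q=20, a=2
  step 10: m=28, q=1, a=56
a_10 = 2*a_0 = 56, so the period closes here.
sqrt(804) = [28; 2, 1, 4, 2, 18, 2, 4, 1, 2, 56]
Period length = 10

10


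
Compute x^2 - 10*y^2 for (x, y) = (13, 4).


x^2 - d*y^2
= 13^2 - 10*4^2
= 169 - 160
= 9

9


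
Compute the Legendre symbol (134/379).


p = 379 is prime, so compute (134/379) with the reciprocity algorithm (Jacobi-symbol steps: pull out 2s via (2/n), flip via reciprocity, reduce):
  pull out 2: (2/379) = -1  (since 379 mod 8 = 3)
  reciprocity: (67/379) -> -(379/67)
  reduce: (44/67)
  pull out 2: (2/67) = -1  (since 67 mod 8 = 3)
  pull out 2: (2/67) = -1  (since 67 mod 8 = 3)
  reciprocity: (11/67) -> -(67/11)
  reduce: (1/11)
  (1/11) = 1
Product of signs = -1
(134/379) = -1

-1


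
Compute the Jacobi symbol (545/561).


Compute (545/561) via quadratic reciprocity:
  reciprocity: (545/561) -> +(561/545)
  reduce: (16/545)
  pull out 2: (2/545) = +1  (since 545 mod 8 = 1)
  pull out 2: (2/545) = +1  (since 545 mod 8 = 1)
  pull out 2: (2/545) = +1  (since 545 mod 8 = 1)
  pull out 2: (2/545) = +1  (since 545 mod 8 = 1)
  (1/545) = 1
Product of signs = 1

1


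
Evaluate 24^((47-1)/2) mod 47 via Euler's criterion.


p = 47 is prime and the exponent is (p-1)/2 = 23, so by Euler's criterion 24^23 = (24/47) = +1 or -1 mod 47.
Compute by square-and-multiply:
  23 = 16 + 4 + 2 + 1 (binary 10111)
  Repeated squaring mod 47: 24^1 = 24, 24^2 = 12, 24^4 = 3, 24^8 = 9, 24^16 = 34
  24^23 = 24^16 * 24^4 * 24^2 * 24^1 = 34 * 3 * 12 * 24 mod 47
    34 * 3 = 102 = 8 mod 47
    8 * 12 = 96 = 2 mod 47
    2 * 24 = 48 = 1 mod 47
  24^23 = 1 mod 47
Result 1: 24 is a quadratic residue mod 47.
24^23 mod 47 = 1

1


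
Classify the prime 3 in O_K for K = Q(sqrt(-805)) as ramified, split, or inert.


K = Q(sqrt(-805)). Since d mod 4 = 3, disc(K) = -3220.
Check p | disc: -3220 mod 3 = 2.
p does not divide disc. Compute Legendre symbol (d/p):
2^((3-1)/2) mod 3 = -1
(d/p) = -1, so p is inert: (p) stays prime with e=1, f=2, g=1.
Therefore p is inert.

inert


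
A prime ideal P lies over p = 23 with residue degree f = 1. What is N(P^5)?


N(P^a) = p^(a*f)
= 23^(5*1)
= 23^5
= 6436343

6436343


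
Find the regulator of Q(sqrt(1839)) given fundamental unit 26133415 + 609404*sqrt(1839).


epsilon = 26133415 + 609404*sqrt(1839)
= 5.2267e+07
R = ln(5.2267e+07)
= 17.7719

17.7719


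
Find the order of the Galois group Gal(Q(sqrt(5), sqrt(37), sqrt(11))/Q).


The 3 square roots of distinct primes are multiplicatively independent over Q,
so [K:Q] = 2^3 and Gal(K/Q) is isomorphic to (Z/2Z)^3.
|Gal| = 2^3 = 8

8


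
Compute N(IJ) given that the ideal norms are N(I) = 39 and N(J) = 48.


N(IJ) = N(I) * N(J)
= 39 * 48
= 1872

1872


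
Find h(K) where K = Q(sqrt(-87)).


K = Q(sqrt(-87)). d mod 4 = 1, so D = disc(K) = d = -87
h(K) equals the number of primitive reduced positive-definite forms (a, b, c) = a*x^2 + b*x*y + c*y^2 with b^2 - 4ac = D,
where reduced means |b| <= a <= c, with b >= 0 whenever |b| = a or a = c, and primitive means gcd(a, b, c) = 1.
Reduced forces 3a^2 <= |D| = 87, so 1 <= a <= 5; b must have the parity of D, and c = (b^2 - D)/(4a) must be an integer >= a.
Enumerate a = 1..5, b in [-a, a]:
  a=1: (1, 1, 22)  [1]
  a=2: (2, -1, 11), (2, 1, 11)  [2]
  a=3: (3, 3, 8)  [1]
  a=4: (4, -3, 6), (4, 3, 6)  [2]
  a=5: none
Total reduced forms: 1 + 2 + 1 + 2 = 6
h = 6

6


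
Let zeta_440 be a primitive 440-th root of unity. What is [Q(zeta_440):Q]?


The degree equals Euler's totient phi(440).
440 = 2^3 * 5 * 11
phi(440) = 160

160


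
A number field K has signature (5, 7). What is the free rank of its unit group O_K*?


By Dirichlet's unit theorem:
rank = r1 + r2 - 1
= 5 + 7 - 1
= 11

11


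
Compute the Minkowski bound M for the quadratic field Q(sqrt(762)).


d = 762, d mod 4 = 2, so disc(K) = 4d = 3048; |disc(K)| = 3048
Real quadratic field, so n = 2, s = r2 = 0, r1 = 2
M = (n!/n^n) * (4/pi)^s * sqrt(|disc(K)|) = (2!/2^2) * (4/pi)^0 * sqrt(3048)
= 0.5 * 1.000000 * 55.208695
= 27.6043

27.6043


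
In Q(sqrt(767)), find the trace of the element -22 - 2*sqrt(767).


Tr(a + b*sqrt(d)) = (a + b*sqrt(d)) + (a - b*sqrt(d)) = 2a
= 2 * (-22)
= -44

-44


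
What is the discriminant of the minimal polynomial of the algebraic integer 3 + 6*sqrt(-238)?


The element 3 + 6*sqrt(-238) has minimal polynomial:
x^2 - 6*x + 8577
Discriminant = (-6)^2 - 4*(8577)
= 36 - 34308
= -34272

-34272


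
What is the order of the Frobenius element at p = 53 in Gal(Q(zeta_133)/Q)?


The Frobenius at p in Gal(Q(zeta_n)/Q) = (Z/nZ)* is the class of p, so its order is ord_133(53), the smallest k >= 1 with 53^k = 1 mod 133.
n = 133 = 7 * 19, phi(133) = 108; the order divides phi(n).
Divisors of 108: 1, 2, 3, 4, 6, 9, 12, 18, 27, 36, 54, 108
Repeated squaring mod 133: 53^1 = 53, 53^2 = 16, 53^4 = 123, 53^8 = 100, 53^16 = 25, 53^32 = 93, 53^64 = 4
Test divisors in increasing order:
  k=1: 53^1 = 53 mod 133
  k=2: 53^2 = 16 mod 133
  k=3: 53^3 = 16 * 53 = 50 mod 133
  k=4: 53^4 = 123 mod 133
  k=6: 53^6 = 123 * 16 = 106 mod 133
  k=9: 53^9 = 100 * 53 = 113 mod 133
  k=12: 53^12 = 100 * 123 = 64 mod 133
  k=18: 53^18 = 25 * 16 = 1 mod 133  <- first divisor giving 1
Order = 18

18


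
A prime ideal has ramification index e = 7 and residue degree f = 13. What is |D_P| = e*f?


|D_P| = e * f
= 7 * 13
= 91

91


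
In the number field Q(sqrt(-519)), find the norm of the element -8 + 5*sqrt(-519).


N(a + b*sqrt(d)) = a^2 - d*b^2
= (-8)^2 - (-519)*(5)^2
= 64 + 12975
= 13039

13039


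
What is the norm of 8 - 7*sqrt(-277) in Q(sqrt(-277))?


N(a + b*sqrt(d)) = a^2 - d*b^2
= (8)^2 - (-277)*(-7)^2
= 64 + 13573
= 13637

13637


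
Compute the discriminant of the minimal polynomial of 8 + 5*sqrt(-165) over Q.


The element 8 + 5*sqrt(-165) has minimal polynomial:
x^2 - 16*x + 4189
Discriminant = (-16)^2 - 4*(4189)
= 256 - 16756
= -16500

-16500


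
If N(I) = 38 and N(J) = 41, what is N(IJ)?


N(IJ) = N(I) * N(J)
= 38 * 41
= 1558

1558


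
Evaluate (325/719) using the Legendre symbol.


p = 719 is prime, so compute (325/719) with the reciprocity algorithm (Jacobi-symbol steps: pull out 2s via (2/n), flip via reciprocity, reduce):
  reciprocity: (325/719) -> +(719/325)
  reduce: (69/325)
  reciprocity: (69/325) -> +(325/69)
  reduce: (49/69)
  reciprocity: (49/69) -> +(69/49)
  reduce: (20/49)
  pull out 2: (2/49) = +1  (since 49 mod 8 = 1)
  pull out 2: (2/49) = +1  (since 49 mod 8 = 1)
  reciprocity: (5/49) -> +(49/5)
  reduce: (4/5)
  pull out 2: (2/5) = -1  (since 5 mod 8 = 5)
  pull out 2: (2/5) = -1  (since 5 mod 8 = 5)
  (1/5) = 1
Product of signs = 1
(325/719) = 1

1


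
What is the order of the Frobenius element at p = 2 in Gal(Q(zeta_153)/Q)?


The Frobenius at p in Gal(Q(zeta_n)/Q) = (Z/nZ)* is the class of p, so its order is ord_153(2), the smallest k >= 1 with 2^k = 1 mod 153.
n = 153 = 3^2 * 17, phi(153) = 96; the order divides phi(n).
Divisors of 96: 1, 2, 3, 4, 6, 8, 12, 16, 24, 32, 48, 96
Repeated squaring mod 153: 2^1 = 2, 2^2 = 4, 2^4 = 16, 2^8 = 103, 2^16 = 52, 2^32 = 103, 2^64 = 52
Test divisors in increasing order:
  k=1: 2^1 = 2 mod 153
  k=2: 2^2 = 4 mod 153
  k=3: 2^3 = 4 * 2 = 8 mod 153
  k=4: 2^4 = 16 mod 153
  k=6: 2^6 = 16 * 4 = 64 mod 153
  k=8: 2^8 = 103 mod 153
  k=12: 2^12 = 103 * 16 = 118 mod 153
  k=16: 2^16 = 52 mod 153
  k=24: 2^24 = 52 * 103 = 1 mod 153  <- first divisor giving 1
Order = 24

24


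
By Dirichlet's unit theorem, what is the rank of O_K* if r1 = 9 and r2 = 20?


By Dirichlet's unit theorem:
rank = r1 + r2 - 1
= 9 + 20 - 1
= 28

28


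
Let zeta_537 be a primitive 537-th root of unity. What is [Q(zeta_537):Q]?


The degree equals Euler's totient phi(537).
537 = 3 * 179
phi(537) = 356

356


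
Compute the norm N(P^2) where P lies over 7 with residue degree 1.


N(P^a) = p^(a*f)
= 7^(2*1)
= 7^2
= 49

49


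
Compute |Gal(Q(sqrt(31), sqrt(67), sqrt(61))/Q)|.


The 3 square roots of distinct primes are multiplicatively independent over Q,
so [K:Q] = 2^3 and Gal(K/Q) is isomorphic to (Z/2Z)^3.
|Gal| = 2^3 = 8

8


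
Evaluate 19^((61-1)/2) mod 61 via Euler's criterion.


p = 61 is prime and the exponent is (p-1)/2 = 30, so by Euler's criterion 19^30 = (19/61) = +1 or -1 mod 61.
Compute by square-and-multiply:
  30 = 16 + 8 + 4 + 2 (binary 11110)
  Repeated squaring mod 61: 19^1 = 19, 19^2 = 56, 19^4 = 25, 19^8 = 15, 19^16 = 42
  19^30 = 19^16 * 19^8 * 19^4 * 19^2 = 42 * 15 * 25 * 56 mod 61
    42 * 15 = 630 = 20 mod 61
    20 * 25 = 500 = 12 mod 61
    12 * 56 = 672 = 1 mod 61
  19^30 = 1 mod 61
Result 1: 19 is a quadratic residue mod 61.
19^30 mod 61 = 1

1


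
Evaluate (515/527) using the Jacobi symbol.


Compute (515/527) via quadratic reciprocity:
  reciprocity: (515/527) -> -(527/515)
  reduce: (12/515)
  pull out 2: (2/515) = -1  (since 515 mod 8 = 3)
  pull out 2: (2/515) = -1  (since 515 mod 8 = 3)
  reciprocity: (3/515) -> -(515/3)
  reduce: (2/3)
  pull out 2: (2/3) = -1  (since 3 mod 8 = 3)
  (1/3) = 1
Product of signs = -1

-1


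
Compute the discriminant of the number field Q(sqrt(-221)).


For K = Q(sqrt(d)) with d squarefree: disc(K) = d if d = 1 mod 4, and disc(K) = 4d if d = 2 or 3 mod 4.
Here d = -221, and d mod 4 = 3.
d = 3 mod 4, not 1 (O_K = Z[sqrt(d)]), so disc(K) = 4d = 4 * (-221) = -884

-884


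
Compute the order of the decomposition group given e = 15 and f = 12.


|D_P| = e * f
= 15 * 12
= 180

180


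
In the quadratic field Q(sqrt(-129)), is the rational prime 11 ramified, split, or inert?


K = Q(sqrt(-129)). Since d mod 4 = 3, disc(K) = -516.
Check p | disc: -516 mod 11 = 1.
p does not divide disc. Compute Legendre symbol (d/p):
3^((11-1)/2) mod 11 = 1
(d/p) = 1, so p splits: (p) = P*P' with e=1, f=1, g=2.
Therefore p is split.

split


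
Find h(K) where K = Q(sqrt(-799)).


K = Q(sqrt(-799)). d mod 4 = 1, so D = disc(K) = d = -799
h(K) equals the number of primitive reduced positive-definite forms (a, b, c) = a*x^2 + b*x*y + c*y^2 with b^2 - 4ac = D,
where reduced means |b| <= a <= c, with b >= 0 whenever |b| = a or a = c, and primitive means gcd(a, b, c) = 1.
Reduced forces 3a^2 <= |D| = 799, so 1 <= a <= 16; b must have the parity of D, and c = (b^2 - D)/(4a) must be an integer >= a.
Enumerate a = 1..16, b in [-a, a]:
  a=1: (1, 1, 200)  [1]
  a=2: (2, -1, 100), (2, 1, 100)  [2]
  a=3: none
  a=4: (4, -1, 50), (4, 1, 50)  [2]
  a=5: (5, -1, 40), (5, 1, 40)  [2]
  a=6..7: none
  a=8: (8, -1, 25), (8, 1, 25)  [2]
  a=9: none
  a=10: (10, -9, 22), (10, -1, 20), (10, 1, 20), (10, 9, 22)  [4]
  a=11: (11, -9, 20), (11, 9, 20)  [2]
  a=12..15: none
  a=16: (16, 15, 16)  [1]
Total reduced forms: 1 + 2 + 2 + 2 + 2 + 4 + 2 + 1 = 16
h = 16

16


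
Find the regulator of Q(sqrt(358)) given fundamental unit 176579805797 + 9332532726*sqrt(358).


epsilon = 176579805797 + 9332532726*sqrt(358)
= 3.5316e+11
R = ln(3.5316e+11)
= 26.5902

26.5902


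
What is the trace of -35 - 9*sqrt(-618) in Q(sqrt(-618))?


Tr(a + b*sqrt(d)) = (a + b*sqrt(d)) + (a - b*sqrt(d)) = 2a
= 2 * (-35)
= -70

-70


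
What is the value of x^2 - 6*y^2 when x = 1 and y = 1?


x^2 - d*y^2
= 1^2 - 6*1^2
= 1 - 6
= -5

-5


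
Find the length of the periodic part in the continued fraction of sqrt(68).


Run the CF algorithm for sqrt(68).
a_0 = floor(sqrt(68)) = 8; set m_0=0, q_0=1.
Recurrence: m' = q*a - m,  q' = (d - m'^2)/q,  a' = floor((a_0 + m')/q').
  step 1: m=8, q=4, a=4
  step 2: m=8, q=1, a=16
a_2 = 2*a_0 = 16, so the period closes here.
sqrt(68) = [8; 4, 16]
Period length = 2

2


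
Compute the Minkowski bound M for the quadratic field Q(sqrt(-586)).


d = -586, d mod 4 = 2, so disc(K) = 4d = -2344; |disc(K)| = 2344
Imaginary quadratic field, so n = 2, s = r2 = 1, r1 = 0
M = (n!/n^n) * (4/pi)^s * sqrt(|disc(K)|) = (2!/2^2) * (4/pi)^1 * sqrt(2344)
= 0.5 * 1.273240 * 48.414874
= 30.8219

30.8219


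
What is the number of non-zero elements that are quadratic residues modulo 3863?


For prime p, the number of non-zero quadratic residues is (p-1)/2.
= (3863-1)/2
= 1931

1931


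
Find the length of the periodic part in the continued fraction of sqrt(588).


Run the CF algorithm for sqrt(588).
a_0 = floor(sqrt(588)) = 24; set m_0=0, q_0=1.
Recurrence: m' = q*a - m,  q' = (d - m'^2)/q,  a' = floor((a_0 + m')/q').
  step 1: m=24, q=12, a=4
  step 2: m=24, q=1, a=48
a_2 = 2*a_0 = 48, so the period closes here.
sqrt(588) = [24; 4, 48]
Period length = 2

2


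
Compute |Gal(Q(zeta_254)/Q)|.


|Gal(Q(zeta_254)/Q)| = phi(254)
= 126

126


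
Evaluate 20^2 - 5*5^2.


x^2 - d*y^2
= 20^2 - 5*5^2
= 400 - 125
= 275

275


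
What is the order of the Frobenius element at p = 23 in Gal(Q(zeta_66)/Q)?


The Frobenius at p in Gal(Q(zeta_n)/Q) = (Z/nZ)* is the class of p, so its order is ord_66(23), the smallest k >= 1 with 23^k = 1 mod 66.
n = 66 = 2 * 3 * 11, phi(66) = 20; the order divides phi(n).
Divisors of 20: 1, 2, 4, 5, 10, 20
Repeated squaring mod 66: 23^1 = 23, 23^2 = 1, 23^4 = 1, 23^8 = 1, 23^16 = 1
Test divisors in increasing order:
  k=1: 23^1 = 23 mod 66
  k=2: 23^2 = 1 mod 66  <- first divisor giving 1
Order = 2

2


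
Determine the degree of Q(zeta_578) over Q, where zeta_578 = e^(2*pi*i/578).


The degree equals Euler's totient phi(578).
578 = 2 * 17^2
phi(578) = 272

272


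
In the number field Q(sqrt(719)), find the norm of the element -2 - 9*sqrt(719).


N(a + b*sqrt(d)) = a^2 - d*b^2
= (-2)^2 - (719)*(-9)^2
= 4 - 58239
= -58235

-58235


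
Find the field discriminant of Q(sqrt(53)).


For K = Q(sqrt(d)) with d squarefree: disc(K) = d if d = 1 mod 4, and disc(K) = 4d if d = 2 or 3 mod 4.
Here d = 53, and d mod 4 = 1.
d = 1 mod 4 (O_K = Z[(1+sqrt(d))/2]), so disc(K) = d = 53

53


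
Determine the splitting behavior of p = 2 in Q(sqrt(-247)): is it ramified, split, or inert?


K = Q(sqrt(-247)). Since d mod 4 = 1, disc(K) = -247.
Check p | disc: -247 mod 2 = 1.
p=2 does not divide disc (d is 1 mod 4). 2 splits iff d = 1 mod 8.
d mod 8 = 1, so (d/2) = 1.
(d/p) = 1, so p splits: (p) = P*P' with e=1, f=1, g=2.
Therefore p is split.

split


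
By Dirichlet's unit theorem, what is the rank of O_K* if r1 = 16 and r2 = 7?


By Dirichlet's unit theorem:
rank = r1 + r2 - 1
= 16 + 7 - 1
= 22

22


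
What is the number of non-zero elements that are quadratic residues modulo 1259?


For prime p, the number of non-zero quadratic residues is (p-1)/2.
= (1259-1)/2
= 629

629


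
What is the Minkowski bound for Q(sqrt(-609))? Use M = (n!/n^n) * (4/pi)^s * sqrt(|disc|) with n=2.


d = -609, d mod 4 = 3, so disc(K) = 4d = -2436; |disc(K)| = 2436
Imaginary quadratic field, so n = 2, s = r2 = 1, r1 = 0
M = (n!/n^n) * (4/pi)^s * sqrt(|disc(K)|) = (2!/2^2) * (4/pi)^1 * sqrt(2436)
= 0.5 * 1.273240 * 49.355851
= 31.4209

31.4209


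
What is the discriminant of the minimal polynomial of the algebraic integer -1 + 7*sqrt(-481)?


The element -1 + 7*sqrt(-481) has minimal polynomial:
x^2 + 2*x + 23570
Discriminant = (2)^2 - 4*(23570)
= 4 - 94280
= -94276

-94276


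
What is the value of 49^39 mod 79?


p = 79 is prime and the exponent is (p-1)/2 = 39, so by Euler's criterion 49^39 = (49/79) = +1 or -1 mod 79.
Compute by square-and-multiply:
  39 = 32 + 4 + 2 + 1 (binary 100111)
  Repeated squaring mod 79: 49^1 = 49, 49^2 = 31, 49^4 = 13, 49^8 = 11, 49^16 = 42, 49^32 = 26
  49^39 = 49^32 * 49^4 * 49^2 * 49^1 = 26 * 13 * 31 * 49 mod 79
    26 * 13 = 338 = 22 mod 79
    22 * 31 = 682 = 50 mod 79
    50 * 49 = 2450 = 1 mod 79
  49^39 = 1 mod 79
Result 1: 49 is a quadratic residue mod 79.
49^39 mod 79 = 1

1


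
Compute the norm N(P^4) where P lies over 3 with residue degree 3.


N(P^a) = p^(a*f)
= 3^(4*3)
= 3^12
= 531441

531441


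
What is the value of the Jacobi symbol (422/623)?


Compute (422/623) via quadratic reciprocity:
  pull out 2: (2/623) = +1  (since 623 mod 8 = 7)
  reciprocity: (211/623) -> -(623/211)
  reduce: (201/211)
  reciprocity: (201/211) -> +(211/201)
  reduce: (10/201)
  pull out 2: (2/201) = +1  (since 201 mod 8 = 1)
  reciprocity: (5/201) -> +(201/5)
  reduce: (1/5)
  (1/5) = 1
Product of signs = -1

-1


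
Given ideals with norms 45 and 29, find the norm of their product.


N(IJ) = N(I) * N(J)
= 45 * 29
= 1305

1305


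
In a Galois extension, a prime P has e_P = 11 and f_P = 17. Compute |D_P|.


|D_P| = e * f
= 11 * 17
= 187

187


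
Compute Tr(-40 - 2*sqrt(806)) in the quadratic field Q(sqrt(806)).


Tr(a + b*sqrt(d)) = (a + b*sqrt(d)) + (a - b*sqrt(d)) = 2a
= 2 * (-40)
= -80

-80


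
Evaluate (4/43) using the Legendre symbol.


p = 43 is prime, so compute (4/43) with the reciprocity algorithm (Jacobi-symbol steps: pull out 2s via (2/n), flip via reciprocity, reduce):
  pull out 2: (2/43) = -1  (since 43 mod 8 = 3)
  pull out 2: (2/43) = -1  (since 43 mod 8 = 3)
  (1/43) = 1
Product of signs = 1
(4/43) = 1

1


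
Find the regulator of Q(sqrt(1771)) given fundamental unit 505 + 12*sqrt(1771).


epsilon = 505 + 12*sqrt(1771)
= 1009.9990
R = ln(1009.9990)
= 6.9177

6.9177


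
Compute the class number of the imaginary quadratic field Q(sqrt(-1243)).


K = Q(sqrt(-1243)). d mod 4 = 1, so D = disc(K) = d = -1243
h(K) equals the number of primitive reduced positive-definite forms (a, b, c) = a*x^2 + b*x*y + c*y^2 with b^2 - 4ac = D,
where reduced means |b| <= a <= c, with b >= 0 whenever |b| = a or a = c, and primitive means gcd(a, b, c) = 1.
Reduced forces 3a^2 <= |D| = 1243, so 1 <= a <= 20; b must have the parity of D, and c = (b^2 - D)/(4a) must be an integer >= a.
Enumerate a = 1..20, b in [-a, a]:
  a=1: (1, 1, 311)  [1]
  a=2..10: none
  a=11: (11, 11, 31)  [1]
  a=12..16: none
  a=17: (17, -7, 19), (17, 7, 19)  [2]
  a=18..20: none
Total reduced forms: 1 + 1 + 2 = 4
h = 4

4


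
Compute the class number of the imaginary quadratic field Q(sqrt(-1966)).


K = Q(sqrt(-1966)). d mod 4 = 2, so D = disc(K) = 4d = -7864
h(K) equals the number of primitive reduced positive-definite forms (a, b, c) = a*x^2 + b*x*y + c*y^2 with b^2 - 4ac = D,
where reduced means |b| <= a <= c, with b >= 0 whenever |b| = a or a = c, and primitive means gcd(a, b, c) = 1.
Reduced forces 3a^2 <= |D| = 7864, so 1 <= a <= 51; b must have the parity of D, and c = (b^2 - D)/(4a) must be an integer >= a.
Enumerate a = 1..51, b in [-a, a]:
  a=1: (1, 0, 1966)  [1]
  a=2: (2, 0, 983)  [1]
  a=3..4: none
  a=5: (5, -4, 394), (5, 4, 394)  [2]
  a=6: none
  a=7: (7, -2, 281), (7, 2, 281)  [2]
  a=8..9: none
  a=10: (10, -4, 197), (10, 4, 197)  [2]
  a=11: (11, -10, 181), (11, 10, 181)  [2]
  a=12: none
  a=13: (13, -12, 154), (13, 12, 154)  [2]
  a=14: (14, -12, 143), (14, 12, 143)  [2]
  a=15..21: none
  a=22: (22, -12, 91), (22, 12, 91)  [2]
  a=23: (23, -18, 89), (23, 18, 89)  [2]
  a=24: none
  a=25: (25, -6, 79), (25, 6, 79)  [2]
  a=26: (26, -12, 77), (26, 12, 77)  [2]
  a=27..28: none
  a=29: (29, -16, 70), (29, 16, 70)  [2]
  a=30: none
  a=31: (31, -14, 65), (31, 14, 65)  [2]
  a=32..34: none
  a=35: (35, -26, 61), (35, -16, 58), (35, 16, 58), (35, 26, 61)  [4]
  a=36..40: none
  a=41: (41, -34, 55), (41, 34, 55)  [2]
  a=42..45: none
  a=46: (46, -28, 47), (46, 28, 47)  [2]
  a=47..48: none
  a=49: (49, -44, 50), (49, 44, 50)  [2]
  a=50..51: none
Total reduced forms: 1 + 1 + 2 + 2 + 2 + 2 + 2 + 2 + 2 + 2 + 2 + 2 + 2 + 2 + 4 + 2 + 2 + 2 = 36
h = 36

36


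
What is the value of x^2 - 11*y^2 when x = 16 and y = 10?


x^2 - d*y^2
= 16^2 - 11*10^2
= 256 - 1100
= -844

-844


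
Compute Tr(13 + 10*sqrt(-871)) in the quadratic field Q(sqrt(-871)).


Tr(a + b*sqrt(d)) = (a + b*sqrt(d)) + (a - b*sqrt(d)) = 2a
= 2 * (13)
= 26

26


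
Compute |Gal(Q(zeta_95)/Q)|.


|Gal(Q(zeta_95)/Q)| = phi(95)
= 72

72


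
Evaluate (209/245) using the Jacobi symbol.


Compute (209/245) via quadratic reciprocity:
  reciprocity: (209/245) -> +(245/209)
  reduce: (36/209)
  pull out 2: (2/209) = +1  (since 209 mod 8 = 1)
  pull out 2: (2/209) = +1  (since 209 mod 8 = 1)
  reciprocity: (9/209) -> +(209/9)
  reduce: (2/9)
  pull out 2: (2/9) = +1  (since 9 mod 8 = 1)
  (1/9) = 1
Product of signs = 1

1


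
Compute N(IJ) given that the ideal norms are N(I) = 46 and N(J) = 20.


N(IJ) = N(I) * N(J)
= 46 * 20
= 920

920


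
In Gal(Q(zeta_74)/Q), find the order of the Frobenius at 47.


The Frobenius at p in Gal(Q(zeta_n)/Q) = (Z/nZ)* is the class of p, so its order is ord_74(47), the smallest k >= 1 with 47^k = 1 mod 74.
n = 74 = 2 * 37, phi(74) = 36; the order divides phi(n).
Divisors of 36: 1, 2, 3, 4, 6, 9, 12, 18, 36
Repeated squaring mod 74: 47^1 = 47, 47^2 = 63, 47^4 = 47, 47^8 = 63, 47^16 = 47, 47^32 = 63
Test divisors in increasing order:
  k=1: 47^1 = 47 mod 74
  k=2: 47^2 = 63 mod 74
  k=3: 47^3 = 63 * 47 = 1 mod 74  <- first divisor giving 1
Order = 3

3


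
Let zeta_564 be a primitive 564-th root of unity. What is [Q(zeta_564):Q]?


The degree equals Euler's totient phi(564).
564 = 2^2 * 3 * 47
phi(564) = 184

184


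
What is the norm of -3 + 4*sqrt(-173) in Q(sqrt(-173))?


N(a + b*sqrt(d)) = a^2 - d*b^2
= (-3)^2 - (-173)*(4)^2
= 9 + 2768
= 2777

2777


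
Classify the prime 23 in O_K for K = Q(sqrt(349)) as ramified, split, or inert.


K = Q(sqrt(349)). Since d mod 4 = 1, disc(K) = 349.
Check p | disc: 349 mod 23 = 4.
p does not divide disc. Compute Legendre symbol (d/p):
4^((23-1)/2) mod 23 = 1
(d/p) = 1, so p splits: (p) = P*P' with e=1, f=1, g=2.
Therefore p is split.

split


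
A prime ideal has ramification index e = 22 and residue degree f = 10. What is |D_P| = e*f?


|D_P| = e * f
= 22 * 10
= 220

220


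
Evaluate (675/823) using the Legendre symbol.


p = 823 is prime, so compute (675/823) with the reciprocity algorithm (Jacobi-symbol steps: pull out 2s via (2/n), flip via reciprocity, reduce):
  reciprocity: (675/823) -> -(823/675)
  reduce: (148/675)
  pull out 2: (2/675) = -1  (since 675 mod 8 = 3)
  pull out 2: (2/675) = -1  (since 675 mod 8 = 3)
  reciprocity: (37/675) -> +(675/37)
  reduce: (9/37)
  reciprocity: (9/37) -> +(37/9)
  reduce: (1/9)
  (1/9) = 1
Product of signs = -1
(675/823) = -1

-1


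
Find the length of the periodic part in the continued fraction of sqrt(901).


Run the CF algorithm for sqrt(901).
a_0 = floor(sqrt(901)) = 30; set m_0=0, q_0=1.
Recurrence: m' = q*a - m,  q' = (d - m'^2)/q,  a' = floor((a_0 + m')/q').
  step 1: m=30, q=1, a=60
a_1 = 2*a_0 = 60, so the period closes here.
sqrt(901) = [30; 60]
Period length = 1

1


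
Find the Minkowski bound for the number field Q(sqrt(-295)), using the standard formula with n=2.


d = -295, d mod 4 = 1, so disc(K) = d = -295; |disc(K)| = 295
Imaginary quadratic field, so n = 2, s = r2 = 1, r1 = 0
M = (n!/n^n) * (4/pi)^s * sqrt(|disc(K)|) = (2!/2^2) * (4/pi)^1 * sqrt(295)
= 0.5 * 1.273240 * 17.175564
= 10.9343

10.9343


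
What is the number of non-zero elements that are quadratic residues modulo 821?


For prime p, the number of non-zero quadratic residues is (p-1)/2.
= (821-1)/2
= 410

410


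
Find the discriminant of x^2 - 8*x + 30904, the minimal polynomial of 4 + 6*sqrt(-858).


The element 4 + 6*sqrt(-858) has minimal polynomial:
x^2 - 8*x + 30904
Discriminant = (-8)^2 - 4*(30904)
= 64 - 123616
= -123552

-123552


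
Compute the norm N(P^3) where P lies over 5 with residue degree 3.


N(P^a) = p^(a*f)
= 5^(3*3)
= 5^9
= 1953125

1953125


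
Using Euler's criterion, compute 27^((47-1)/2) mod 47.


p = 47 is prime and the exponent is (p-1)/2 = 23, so by Euler's criterion 27^23 = (27/47) = +1 or -1 mod 47.
Compute by square-and-multiply:
  23 = 16 + 4 + 2 + 1 (binary 10111)
  Repeated squaring mod 47: 27^1 = 27, 27^2 = 24, 27^4 = 12, 27^8 = 3, 27^16 = 9
  27^23 = 27^16 * 27^4 * 27^2 * 27^1 = 9 * 12 * 24 * 27 mod 47
    9 * 12 = 108 = 14 mod 47
    14 * 24 = 336 = 7 mod 47
    7 * 27 = 189 = 1 mod 47
  27^23 = 1 mod 47
Result 1: 27 is a quadratic residue mod 47.
27^23 mod 47 = 1

1


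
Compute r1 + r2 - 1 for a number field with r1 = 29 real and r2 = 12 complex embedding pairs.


By Dirichlet's unit theorem:
rank = r1 + r2 - 1
= 29 + 12 - 1
= 40

40


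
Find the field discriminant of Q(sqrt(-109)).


For K = Q(sqrt(d)) with d squarefree: disc(K) = d if d = 1 mod 4, and disc(K) = 4d if d = 2 or 3 mod 4.
Here d = -109, and d mod 4 = 3.
d = 3 mod 4, not 1 (O_K = Z[sqrt(d)]), so disc(K) = 4d = 4 * (-109) = -436

-436


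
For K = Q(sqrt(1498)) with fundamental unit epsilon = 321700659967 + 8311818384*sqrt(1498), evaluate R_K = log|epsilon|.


epsilon = 321700659967 + 8311818384*sqrt(1498)
= 6.4340e+11
R = ln(6.4340e+11)
= 27.1900

27.1900


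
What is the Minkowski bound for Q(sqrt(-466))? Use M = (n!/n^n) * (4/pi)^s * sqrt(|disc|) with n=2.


d = -466, d mod 4 = 2, so disc(K) = 4d = -1864; |disc(K)| = 1864
Imaginary quadratic field, so n = 2, s = r2 = 1, r1 = 0
M = (n!/n^n) * (4/pi)^s * sqrt(|disc(K)|) = (2!/2^2) * (4/pi)^1 * sqrt(1864)
= 0.5 * 1.273240 * 43.174066
= 27.4855

27.4855


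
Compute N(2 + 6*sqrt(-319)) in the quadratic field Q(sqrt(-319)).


N(a + b*sqrt(d)) = a^2 - d*b^2
= (2)^2 - (-319)*(6)^2
= 4 + 11484
= 11488

11488


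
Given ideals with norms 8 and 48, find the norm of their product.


N(IJ) = N(I) * N(J)
= 8 * 48
= 384

384


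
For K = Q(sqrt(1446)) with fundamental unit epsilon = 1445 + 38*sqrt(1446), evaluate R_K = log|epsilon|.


epsilon = 1445 + 38*sqrt(1446)
= 2889.9997
R = ln(2889.9997)
= 7.9690

7.9690


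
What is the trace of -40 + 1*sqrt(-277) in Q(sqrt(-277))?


Tr(a + b*sqrt(d)) = (a + b*sqrt(d)) + (a - b*sqrt(d)) = 2a
= 2 * (-40)
= -80

-80


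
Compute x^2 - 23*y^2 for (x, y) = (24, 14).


x^2 - d*y^2
= 24^2 - 23*14^2
= 576 - 4508
= -3932

-3932


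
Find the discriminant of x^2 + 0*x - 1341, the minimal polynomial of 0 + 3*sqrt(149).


The element 0 + 3*sqrt(149) has minimal polynomial:
x^2 + 0*x - 1341
Discriminant = (0)^2 - 4*(-1341)
= 0 + 5364
= 5364

5364


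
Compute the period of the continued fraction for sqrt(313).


Run the CF algorithm for sqrt(313).
a_0 = floor(sqrt(313)) = 17; set m_0=0, q_0=1.
Recurrence: m' = q*a - m,  q' = (d - m'^2)/q,  a' = floor((a_0 + m')/q').
  step 1: m=17, q=24, a=1
  step 2: m=7, q=11, a=2
  step 3: m=15, q=8, a=4
  step 4: m=17, q=3, a=11
  step 5: m=16, q=19, a=1
  step 6: m=3, q=16, a=1
  step 7: m=13, q=9, a=3
  step 8: m=14, q=13, a=2
  step 9: m=12, q=13, a=2
  step 10: m=14, q=9, a=3
  step 11: m=13, q=16, a=1
  step 12: m=3, q=19, a=1
  step 13: m=16, q=3, a=11
  step 14: m=17, q=8, a=4
  step 15: m=15, q=11, a=2
  step 16: m=7, q=24, a=1
  step 17: m=17, q=1, a=34
a_17 = 2*a_0 = 34, so the period closes here.
sqrt(313) = [17; 1, 2, 4, 11, 1, 1, 3, 2, 2, 3, 1, 1, 11, 4, 2, 1, 34]
Period length = 17

17


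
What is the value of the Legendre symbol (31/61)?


p = 61 is prime, so compute (31/61) with the reciprocity algorithm (Jacobi-symbol steps: pull out 2s via (2/n), flip via reciprocity, reduce):
  reciprocity: (31/61) -> +(61/31)
  reduce: (30/31)
  pull out 2: (2/31) = +1  (since 31 mod 8 = 7)
  reciprocity: (15/31) -> -(31/15)
  reduce: (1/15)
  (1/15) = 1
Product of signs = -1
(31/61) = -1

-1


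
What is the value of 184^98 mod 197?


p = 197 is prime and the exponent is (p-1)/2 = 98, so by Euler's criterion 184^98 = (184/197) = +1 or -1 mod 197.
Compute by square-and-multiply:
  98 = 64 + 32 + 2 (binary 1100010)
  Repeated squaring mod 197: 184^1 = 184, 184^2 = 169, 184^4 = 193, 184^8 = 16, 184^16 = 59, 184^32 = 132, 184^64 = 88
  184^98 = 184^64 * 184^32 * 184^2 = 88 * 132 * 169 mod 197
    88 * 132 = 11616 = 190 mod 197
    190 * 169 = 32110 = 196 mod 197
  184^98 = 196 mod 197
Result 196 = p - 1 = -1 mod 197: 184 is a quadratic non-residue mod 197. As a residue in [0, p-1] the value is 196.
184^98 mod 197 = 196

196


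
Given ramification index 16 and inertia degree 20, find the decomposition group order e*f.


|D_P| = e * f
= 16 * 20
= 320

320


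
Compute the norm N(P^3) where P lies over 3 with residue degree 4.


N(P^a) = p^(a*f)
= 3^(3*4)
= 3^12
= 531441

531441


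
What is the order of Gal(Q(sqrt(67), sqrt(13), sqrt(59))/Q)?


The 3 square roots of distinct primes are multiplicatively independent over Q,
so [K:Q] = 2^3 and Gal(K/Q) is isomorphic to (Z/2Z)^3.
|Gal| = 2^3 = 8

8


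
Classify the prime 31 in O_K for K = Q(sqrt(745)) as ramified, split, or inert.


K = Q(sqrt(745)). Since d mod 4 = 1, disc(K) = 745.
Check p | disc: 745 mod 31 = 1.
p does not divide disc. Compute Legendre symbol (d/p):
1^((31-1)/2) mod 31 = 1
(d/p) = 1, so p splits: (p) = P*P' with e=1, f=1, g=2.
Therefore p is split.

split


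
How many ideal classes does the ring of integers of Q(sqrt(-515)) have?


K = Q(sqrt(-515)). d mod 4 = 1, so D = disc(K) = d = -515
h(K) equals the number of primitive reduced positive-definite forms (a, b, c) = a*x^2 + b*x*y + c*y^2 with b^2 - 4ac = D,
where reduced means |b| <= a <= c, with b >= 0 whenever |b| = a or a = c, and primitive means gcd(a, b, c) = 1.
Reduced forces 3a^2 <= |D| = 515, so 1 <= a <= 13; b must have the parity of D, and c = (b^2 - D)/(4a) must be an integer >= a.
Enumerate a = 1..13, b in [-a, a]:
  a=1: (1, 1, 129)  [1]
  a=2: none
  a=3: (3, -1, 43), (3, 1, 43)  [2]
  a=4: none
  a=5: (5, 5, 27)  [1]
  a=6..8: none
  a=9: (9, -5, 15), (9, 5, 15)  [2]
  a=10..13: none
Total reduced forms: 1 + 2 + 1 + 2 = 6
h = 6

6


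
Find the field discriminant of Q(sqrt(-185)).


For K = Q(sqrt(d)) with d squarefree: disc(K) = d if d = 1 mod 4, and disc(K) = 4d if d = 2 or 3 mod 4.
Here d = -185, and d mod 4 = 3.
d = 3 mod 4, not 1 (O_K = Z[sqrt(d)]), so disc(K) = 4d = 4 * (-185) = -740

-740


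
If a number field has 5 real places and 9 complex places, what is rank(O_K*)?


By Dirichlet's unit theorem:
rank = r1 + r2 - 1
= 5 + 9 - 1
= 13

13


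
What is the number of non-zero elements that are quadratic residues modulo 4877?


For prime p, the number of non-zero quadratic residues is (p-1)/2.
= (4877-1)/2
= 2438

2438


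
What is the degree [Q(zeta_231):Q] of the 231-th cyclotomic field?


The degree equals Euler's totient phi(231).
231 = 3 * 7 * 11
phi(231) = 120

120


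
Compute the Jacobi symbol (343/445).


Compute (343/445) via quadratic reciprocity:
  reciprocity: (343/445) -> +(445/343)
  reduce: (102/343)
  pull out 2: (2/343) = +1  (since 343 mod 8 = 7)
  reciprocity: (51/343) -> -(343/51)
  reduce: (37/51)
  reciprocity: (37/51) -> +(51/37)
  reduce: (14/37)
  pull out 2: (2/37) = -1  (since 37 mod 8 = 5)
  reciprocity: (7/37) -> +(37/7)
  reduce: (2/7)
  pull out 2: (2/7) = +1  (since 7 mod 8 = 7)
  (1/7) = 1
Product of signs = 1

1


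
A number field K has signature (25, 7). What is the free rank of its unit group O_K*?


By Dirichlet's unit theorem:
rank = r1 + r2 - 1
= 25 + 7 - 1
= 31

31


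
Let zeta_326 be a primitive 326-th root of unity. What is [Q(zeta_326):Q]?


The degree equals Euler's totient phi(326).
326 = 2 * 163
phi(326) = 162

162


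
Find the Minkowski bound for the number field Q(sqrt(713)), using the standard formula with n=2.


d = 713, d mod 4 = 1, so disc(K) = d = 713; |disc(K)| = 713
Real quadratic field, so n = 2, s = r2 = 0, r1 = 2
M = (n!/n^n) * (4/pi)^s * sqrt(|disc(K)|) = (2!/2^2) * (4/pi)^0 * sqrt(713)
= 0.5 * 1.000000 * 26.702060
= 13.3510

13.3510


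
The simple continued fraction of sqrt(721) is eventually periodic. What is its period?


Run the CF algorithm for sqrt(721).
a_0 = floor(sqrt(721)) = 26; set m_0=0, q_0=1.
Recurrence: m' = q*a - m,  q' = (d - m'^2)/q,  a' = floor((a_0 + m')/q').
  step 1: m=26, q=45, a=1
  step 2: m=19, q=8, a=5
  step 3: m=21, q=35, a=1
  step 4: m=14, q=15, a=2
  step 5: m=16, q=31, a=1
  step 6: m=15, q=16, a=2
  step 7: m=17, q=27, a=1
  step 8: m=10, q=23, a=1
  step 9: m=13, q=24, a=1
  step 10: m=11, q=25, a=1
  step 11: m=14, q=21, a=1
  step 12: m=7, q=32, a=1
  step 13: m=25, q=3, a=17
  step 14: m=26, q=15, a=3
  step 15: m=19, q=24, a=1
  step 16: m=5, q=29, a=1
  step 17: m=24, q=5, a=10
  step 18: m=26, q=9, a=5
  step 19: m=19, q=40, a=1
  step 20: m=21, q=7, a=6
  step 21: m=21, q=40, a=1
  step 22: m=19, q=9, a=5
  step 23: m=26, q=5, a=10
  step 24: m=24, q=29, a=1
  step 25: m=5, q=24, a=1
  step 26: m=19, q=15, a=3
  step 27: m=26, q=3, a=17
  step 28: m=25, q=32, a=1
  step 29: m=7, q=21, a=1
  step 30: m=14, q=25, a=1
  step 31: m=11, q=24, a=1
  step 32: m=13, q=23, a=1
  step 33: m=10, q=27, a=1
  step 34: m=17, q=16, a=2
  step 35: m=15, q=31, a=1
  step 36: m=16, q=15, a=2
  step 37: m=14, q=35, a=1
  step 38: m=21, q=8, a=5
  step 39: m=19, q=45, a=1
  step 40: m=26, q=1, a=52
a_40 = 2*a_0 = 52, so the period closes here.
sqrt(721) = [26; 1, 5, 1, 2, 1, 2, 1, 1, 1, 1, 1, 1, 17, 3, 1, 1, 10, 5, 1, 6, 1, 5, 10, 1, 1, 3, 17, 1, 1, 1, 1, 1, 1, 2, 1, 2, 1, 5, 1, 52]
Period length = 40

40


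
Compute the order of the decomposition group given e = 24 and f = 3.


|D_P| = e * f
= 24 * 3
= 72

72


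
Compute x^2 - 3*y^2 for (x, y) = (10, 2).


x^2 - d*y^2
= 10^2 - 3*2^2
= 100 - 12
= 88

88


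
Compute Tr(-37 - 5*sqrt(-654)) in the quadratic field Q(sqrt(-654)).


Tr(a + b*sqrt(d)) = (a + b*sqrt(d)) + (a - b*sqrt(d)) = 2a
= 2 * (-37)
= -74

-74


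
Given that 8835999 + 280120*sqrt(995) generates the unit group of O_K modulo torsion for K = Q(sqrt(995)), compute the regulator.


epsilon = 8835999 + 280120*sqrt(995)
= 1.7672e+07
R = ln(1.7672e+07)
= 16.6875

16.6875


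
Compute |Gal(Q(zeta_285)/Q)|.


|Gal(Q(zeta_285)/Q)| = phi(285)
= 144

144


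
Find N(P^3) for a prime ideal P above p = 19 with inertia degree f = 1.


N(P^a) = p^(a*f)
= 19^(3*1)
= 19^3
= 6859

6859


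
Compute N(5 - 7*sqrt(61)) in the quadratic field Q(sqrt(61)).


N(a + b*sqrt(d)) = a^2 - d*b^2
= (5)^2 - (61)*(-7)^2
= 25 - 2989
= -2964

-2964


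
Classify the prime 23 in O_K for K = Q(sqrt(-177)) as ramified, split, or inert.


K = Q(sqrt(-177)). Since d mod 4 = 3, disc(K) = -708.
Check p | disc: -708 mod 23 = 5.
p does not divide disc. Compute Legendre symbol (d/p):
7^((23-1)/2) mod 23 = -1
(d/p) = -1, so p is inert: (p) stays prime with e=1, f=2, g=1.
Therefore p is inert.

inert


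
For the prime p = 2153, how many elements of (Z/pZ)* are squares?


For prime p, the number of non-zero quadratic residues is (p-1)/2.
= (2153-1)/2
= 1076

1076


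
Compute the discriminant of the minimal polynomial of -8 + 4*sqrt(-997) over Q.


The element -8 + 4*sqrt(-997) has minimal polynomial:
x^2 + 16*x + 16016
Discriminant = (16)^2 - 4*(16016)
= 256 - 64064
= -63808

-63808


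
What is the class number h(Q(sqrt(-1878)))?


K = Q(sqrt(-1878)). d mod 4 = 2, so D = disc(K) = 4d = -7512
h(K) equals the number of primitive reduced positive-definite forms (a, b, c) = a*x^2 + b*x*y + c*y^2 with b^2 - 4ac = D,
where reduced means |b| <= a <= c, with b >= 0 whenever |b| = a or a = c, and primitive means gcd(a, b, c) = 1.
Reduced forces 3a^2 <= |D| = 7512, so 1 <= a <= 50; b must have the parity of D, and c = (b^2 - D)/(4a) must be an integer >= a.
Enumerate a = 1..50, b in [-a, a]:
  a=1: (1, 0, 1878)  [1]
  a=2: (2, 0, 939)  [1]
  a=3: (3, 0, 626)  [1]
  a=4..5: none
  a=6: (6, 0, 313)  [1]
  a=7..10: none
  a=11: (11, -10, 173), (11, 10, 173)  [2]
  a=12..16: none
  a=17: (17, -6, 111), (17, 6, 111)  [2]
  a=18..21: none
  a=22: (22, -12, 87), (22, 12, 87)  [2]
  a=23: (23, -20, 86), (23, 20, 86)  [2]
  a=24..28: none
  a=29: (29, -12, 66), (29, 12, 66)  [2]
  a=30..32: none
  a=33: (33, -12, 58), (33, 12, 58)  [2]
  a=34: (34, -28, 61), (34, 28, 61)  [2]
  a=35..36: none
  a=37: (37, -6, 51), (37, 6, 51)  [2]
  a=38..40: none
  a=41: (41, -14, 47), (41, 14, 47)  [2]
  a=42: none
  a=43: (43, -20, 46), (43, 20, 46)  [2]
  a=44..50: none
Total reduced forms: 1 + 1 + 1 + 1 + 2 + 2 + 2 + 2 + 2 + 2 + 2 + 2 + 2 + 2 = 24
h = 24

24


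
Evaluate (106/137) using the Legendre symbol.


p = 137 is prime, so compute (106/137) with the reciprocity algorithm (Jacobi-symbol steps: pull out 2s via (2/n), flip via reciprocity, reduce):
  pull out 2: (2/137) = +1  (since 137 mod 8 = 1)
  reciprocity: (53/137) -> +(137/53)
  reduce: (31/53)
  reciprocity: (31/53) -> +(53/31)
  reduce: (22/31)
  pull out 2: (2/31) = +1  (since 31 mod 8 = 7)
  reciprocity: (11/31) -> -(31/11)
  reduce: (9/11)
  reciprocity: (9/11) -> +(11/9)
  reduce: (2/9)
  pull out 2: (2/9) = +1  (since 9 mod 8 = 1)
  (1/9) = 1
Product of signs = -1
(106/137) = -1

-1


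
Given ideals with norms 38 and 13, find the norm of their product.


N(IJ) = N(I) * N(J)
= 38 * 13
= 494

494


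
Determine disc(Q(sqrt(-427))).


For K = Q(sqrt(d)) with d squarefree: disc(K) = d if d = 1 mod 4, and disc(K) = 4d if d = 2 or 3 mod 4.
Here d = -427, and d mod 4 = 1.
d = 1 mod 4 (O_K = Z[(1+sqrt(d))/2]), so disc(K) = d = -427

-427


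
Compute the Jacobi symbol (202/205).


Compute (202/205) via quadratic reciprocity:
  pull out 2: (2/205) = -1  (since 205 mod 8 = 5)
  reciprocity: (101/205) -> +(205/101)
  reduce: (3/101)
  reciprocity: (3/101) -> +(101/3)
  reduce: (2/3)
  pull out 2: (2/3) = -1  (since 3 mod 8 = 3)
  (1/3) = 1
Product of signs = 1

1


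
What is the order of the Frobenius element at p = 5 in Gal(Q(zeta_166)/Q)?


The Frobenius at p in Gal(Q(zeta_n)/Q) = (Z/nZ)* is the class of p, so its order is ord_166(5), the smallest k >= 1 with 5^k = 1 mod 166.
n = 166 = 2 * 83, phi(166) = 82; the order divides phi(n).
Divisors of 82: 1, 2, 41, 82
Repeated squaring mod 166: 5^1 = 5, 5^2 = 25, 5^4 = 127, 5^8 = 27, 5^16 = 65, 5^32 = 75, 5^64 = 147
Test divisors in increasing order:
  k=1: 5^1 = 5 mod 166
  k=2: 5^2 = 25 mod 166
  k=41: 5^41 = 75 * 27 * 5 = 165 mod 166
  k=82: 5^82 = 147 * 65 * 25 = 1 mod 166  <- first divisor giving 1
Order = 82

82


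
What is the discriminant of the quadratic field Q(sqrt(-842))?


For K = Q(sqrt(d)) with d squarefree: disc(K) = d if d = 1 mod 4, and disc(K) = 4d if d = 2 or 3 mod 4.
Here d = -842, and d mod 4 = 2.
d = 2 mod 4, not 1 (O_K = Z[sqrt(d)]), so disc(K) = 4d = 4 * (-842) = -3368

-3368


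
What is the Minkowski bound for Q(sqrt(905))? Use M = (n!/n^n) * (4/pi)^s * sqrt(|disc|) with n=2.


d = 905, d mod 4 = 1, so disc(K) = d = 905; |disc(K)| = 905
Real quadratic field, so n = 2, s = r2 = 0, r1 = 2
M = (n!/n^n) * (4/pi)^s * sqrt(|disc(K)|) = (2!/2^2) * (4/pi)^0 * sqrt(905)
= 0.5 * 1.000000 * 30.083218
= 15.0416

15.0416
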